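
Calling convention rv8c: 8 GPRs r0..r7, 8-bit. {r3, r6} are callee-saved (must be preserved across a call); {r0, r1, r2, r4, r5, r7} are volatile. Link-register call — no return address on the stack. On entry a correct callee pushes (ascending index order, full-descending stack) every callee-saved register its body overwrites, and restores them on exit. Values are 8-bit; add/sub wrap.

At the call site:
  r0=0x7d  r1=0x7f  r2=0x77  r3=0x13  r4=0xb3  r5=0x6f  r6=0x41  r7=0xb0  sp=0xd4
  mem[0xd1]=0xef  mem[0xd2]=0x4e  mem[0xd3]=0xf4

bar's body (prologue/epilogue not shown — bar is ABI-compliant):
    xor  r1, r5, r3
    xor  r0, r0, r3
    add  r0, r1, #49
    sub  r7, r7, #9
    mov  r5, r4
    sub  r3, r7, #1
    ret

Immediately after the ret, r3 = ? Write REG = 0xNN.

REG = 0x13

prologue: push r3 -> mem[0xd3]=0x13, sp=0xd3
body[0] xor  r1, r5, r3 -> r1=0x7c
body[1] xor  r0, r0, r3 -> r0=0x6e
body[2] add  r0, r1, #49 -> r0=0xad
body[3] sub  r7, r7, #9 -> r7=0xa7
body[4] mov  r5, r4 -> r5=0xb3
body[5] sub  r3, r7, #1 -> r3=0xa6
epilogue: pop r3=0x13, sp=0xd4
r3 is callee-saved -> restored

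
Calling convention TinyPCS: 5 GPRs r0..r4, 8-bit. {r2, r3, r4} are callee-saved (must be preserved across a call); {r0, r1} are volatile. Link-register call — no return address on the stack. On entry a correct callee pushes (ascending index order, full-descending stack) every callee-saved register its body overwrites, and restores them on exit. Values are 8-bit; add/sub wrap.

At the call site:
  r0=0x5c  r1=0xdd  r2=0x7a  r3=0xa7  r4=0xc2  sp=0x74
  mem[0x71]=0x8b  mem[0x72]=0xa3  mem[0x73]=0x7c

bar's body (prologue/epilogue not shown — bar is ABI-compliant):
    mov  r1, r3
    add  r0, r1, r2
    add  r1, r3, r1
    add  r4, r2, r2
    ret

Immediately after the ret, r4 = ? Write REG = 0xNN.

prologue: push r4 → mem[0x73]=0xc2, sp=0x73
body[0] mov  r1, r3 → r1=0xa7
body[1] add  r0, r1, r2 → r0=0x21
body[2] add  r1, r3, r1 → r1=0x4e
body[3] add  r4, r2, r2 → r4=0xf4
epilogue: pop r4=0xc2, sp=0x74
r4 is callee-saved → restored

REG = 0xc2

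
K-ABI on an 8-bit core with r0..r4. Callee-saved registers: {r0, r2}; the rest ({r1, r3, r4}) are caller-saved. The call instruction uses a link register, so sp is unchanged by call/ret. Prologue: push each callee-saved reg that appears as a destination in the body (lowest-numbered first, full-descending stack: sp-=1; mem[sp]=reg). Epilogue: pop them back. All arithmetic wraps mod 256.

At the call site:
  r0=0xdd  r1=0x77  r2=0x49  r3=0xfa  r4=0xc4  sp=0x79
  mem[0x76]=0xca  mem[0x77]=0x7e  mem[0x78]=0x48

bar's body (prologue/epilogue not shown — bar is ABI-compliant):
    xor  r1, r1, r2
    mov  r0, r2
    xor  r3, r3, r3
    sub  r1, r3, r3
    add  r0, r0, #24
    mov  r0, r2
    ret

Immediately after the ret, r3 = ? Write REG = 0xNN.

prologue: push r0 -> mem[0x78]=0xdd, sp=0x78
body[0] xor  r1, r1, r2 -> r1=0x3e
body[1] mov  r0, r2 -> r0=0x49
body[2] xor  r3, r3, r3 -> r3=0x00
body[3] sub  r1, r3, r3 -> r1=0x00
body[4] add  r0, r0, #24 -> r0=0x61
body[5] mov  r0, r2 -> r0=0x49
epilogue: pop r0=0xdd, sp=0x79
r3 is caller-saved -> body value

REG = 0x00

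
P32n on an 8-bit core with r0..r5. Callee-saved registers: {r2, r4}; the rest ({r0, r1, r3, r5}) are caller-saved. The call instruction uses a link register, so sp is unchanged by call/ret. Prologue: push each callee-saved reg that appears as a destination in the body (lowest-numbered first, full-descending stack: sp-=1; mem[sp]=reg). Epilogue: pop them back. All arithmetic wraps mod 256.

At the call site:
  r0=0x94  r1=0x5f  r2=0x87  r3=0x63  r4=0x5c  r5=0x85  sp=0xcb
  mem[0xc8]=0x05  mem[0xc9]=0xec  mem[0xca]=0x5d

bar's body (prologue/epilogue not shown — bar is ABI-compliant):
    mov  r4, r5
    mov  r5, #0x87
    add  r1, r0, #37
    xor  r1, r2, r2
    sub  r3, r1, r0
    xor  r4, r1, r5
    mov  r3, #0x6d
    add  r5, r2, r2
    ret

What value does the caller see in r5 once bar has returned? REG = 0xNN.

REG = 0x0e

prologue: push r4 → mem[0xca]=0x5c, sp=0xca
body[0] mov  r4, r5 → r4=0x85
body[1] mov  r5, #0x87 → r5=0x87
body[2] add  r1, r0, #37 → r1=0xb9
body[3] xor  r1, r2, r2 → r1=0x00
body[4] sub  r3, r1, r0 → r3=0x6c
body[5] xor  r4, r1, r5 → r4=0x87
body[6] mov  r3, #0x6d → r3=0x6d
body[7] add  r5, r2, r2 → r5=0x0e
epilogue: pop r4=0x5c, sp=0xcb
r5 is caller-saved → body value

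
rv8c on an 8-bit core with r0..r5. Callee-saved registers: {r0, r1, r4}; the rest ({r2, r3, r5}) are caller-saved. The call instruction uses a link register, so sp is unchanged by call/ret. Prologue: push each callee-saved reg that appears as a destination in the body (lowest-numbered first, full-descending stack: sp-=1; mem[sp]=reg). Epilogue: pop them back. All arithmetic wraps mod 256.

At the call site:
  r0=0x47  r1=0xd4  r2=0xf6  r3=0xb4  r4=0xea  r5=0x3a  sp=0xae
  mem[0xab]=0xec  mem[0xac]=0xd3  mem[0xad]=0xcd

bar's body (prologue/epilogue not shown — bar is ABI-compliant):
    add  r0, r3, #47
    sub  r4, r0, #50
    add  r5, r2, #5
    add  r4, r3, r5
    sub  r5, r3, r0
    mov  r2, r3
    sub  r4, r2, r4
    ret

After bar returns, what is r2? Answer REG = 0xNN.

prologue: push r0 → mem[0xad]=0x47, sp=0xad
prologue: push r4 → mem[0xac]=0xea, sp=0xac
body[0] add  r0, r3, #47 → r0=0xe3
body[1] sub  r4, r0, #50 → r4=0xb1
body[2] add  r5, r2, #5 → r5=0xfb
body[3] add  r4, r3, r5 → r4=0xaf
body[4] sub  r5, r3, r0 → r5=0xd1
body[5] mov  r2, r3 → r2=0xb4
body[6] sub  r4, r2, r4 → r4=0x05
epilogue: pop r4=0xea, sp=0xad
epilogue: pop r0=0x47, sp=0xae
r2 is caller-saved → body value

REG = 0xb4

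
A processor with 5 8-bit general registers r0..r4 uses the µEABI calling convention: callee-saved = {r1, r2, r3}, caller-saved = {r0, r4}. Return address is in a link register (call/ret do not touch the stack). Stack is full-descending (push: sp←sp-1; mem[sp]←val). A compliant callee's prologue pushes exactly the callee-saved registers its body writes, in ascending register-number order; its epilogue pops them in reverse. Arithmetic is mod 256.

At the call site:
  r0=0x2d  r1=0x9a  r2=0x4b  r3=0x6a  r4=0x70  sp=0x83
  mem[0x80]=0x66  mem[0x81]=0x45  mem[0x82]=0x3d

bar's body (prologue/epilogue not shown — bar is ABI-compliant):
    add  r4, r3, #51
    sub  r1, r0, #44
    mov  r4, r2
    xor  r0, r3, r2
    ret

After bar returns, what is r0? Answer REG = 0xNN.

prologue: push r1 → mem[0x82]=0x9a, sp=0x82
body[0] add  r4, r3, #51 → r4=0x9d
body[1] sub  r1, r0, #44 → r1=0x01
body[2] mov  r4, r2 → r4=0x4b
body[3] xor  r0, r3, r2 → r0=0x21
epilogue: pop r1=0x9a, sp=0x83
r0 is caller-saved → body value

REG = 0x21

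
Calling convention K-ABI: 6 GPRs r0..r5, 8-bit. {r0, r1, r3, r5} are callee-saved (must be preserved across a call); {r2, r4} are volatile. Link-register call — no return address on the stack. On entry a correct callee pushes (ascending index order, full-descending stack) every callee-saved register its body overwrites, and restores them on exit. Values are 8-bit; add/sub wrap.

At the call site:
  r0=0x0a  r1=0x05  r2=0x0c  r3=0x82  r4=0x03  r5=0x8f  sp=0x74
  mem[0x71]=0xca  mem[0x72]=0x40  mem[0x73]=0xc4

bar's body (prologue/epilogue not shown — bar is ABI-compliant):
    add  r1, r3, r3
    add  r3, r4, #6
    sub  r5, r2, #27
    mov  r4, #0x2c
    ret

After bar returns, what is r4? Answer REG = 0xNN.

prologue: push r1 → mem[0x73]=0x05, sp=0x73
prologue: push r3 → mem[0x72]=0x82, sp=0x72
prologue: push r5 → mem[0x71]=0x8f, sp=0x71
body[0] add  r1, r3, r3 → r1=0x04
body[1] add  r3, r4, #6 → r3=0x09
body[2] sub  r5, r2, #27 → r5=0xf1
body[3] mov  r4, #0x2c → r4=0x2c
epilogue: pop r5=0x8f, sp=0x72
epilogue: pop r3=0x82, sp=0x73
epilogue: pop r1=0x05, sp=0x74
r4 is caller-saved → body value

REG = 0x2c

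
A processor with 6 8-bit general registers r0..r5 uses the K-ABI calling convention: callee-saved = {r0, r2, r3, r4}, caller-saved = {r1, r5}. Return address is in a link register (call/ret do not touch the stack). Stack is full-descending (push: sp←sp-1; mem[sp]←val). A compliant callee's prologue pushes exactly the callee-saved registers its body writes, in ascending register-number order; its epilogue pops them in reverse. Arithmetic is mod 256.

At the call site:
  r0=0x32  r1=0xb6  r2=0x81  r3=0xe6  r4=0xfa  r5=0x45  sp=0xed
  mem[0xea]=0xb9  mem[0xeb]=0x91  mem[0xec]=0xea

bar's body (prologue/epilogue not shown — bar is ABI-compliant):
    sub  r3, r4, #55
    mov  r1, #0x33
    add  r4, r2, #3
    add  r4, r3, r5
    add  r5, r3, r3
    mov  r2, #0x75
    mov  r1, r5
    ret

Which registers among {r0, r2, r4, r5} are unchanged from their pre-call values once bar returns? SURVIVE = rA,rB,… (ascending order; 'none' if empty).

prologue: push r2 -> mem[0xec]=0x81, sp=0xec
prologue: push r3 -> mem[0xeb]=0xe6, sp=0xeb
prologue: push r4 -> mem[0xea]=0xfa, sp=0xea
body[0] sub  r3, r4, #55 -> r3=0xc3
body[1] mov  r1, #0x33 -> r1=0x33
body[2] add  r4, r2, #3 -> r4=0x84
body[3] add  r4, r3, r5 -> r4=0x08
body[4] add  r5, r3, r3 -> r5=0x86
body[5] mov  r2, #0x75 -> r2=0x75
body[6] mov  r1, r5 -> r1=0x86
epilogue: pop r4=0xfa, sp=0xeb
epilogue: pop r3=0xe6, sp=0xec
epilogue: pop r2=0x81, sp=0xed
r0: callee-saved, written=False
r2: callee-saved, written=True
r4: callee-saved, written=True
r5: caller-saved, written=True

SURVIVE = r0,r2,r4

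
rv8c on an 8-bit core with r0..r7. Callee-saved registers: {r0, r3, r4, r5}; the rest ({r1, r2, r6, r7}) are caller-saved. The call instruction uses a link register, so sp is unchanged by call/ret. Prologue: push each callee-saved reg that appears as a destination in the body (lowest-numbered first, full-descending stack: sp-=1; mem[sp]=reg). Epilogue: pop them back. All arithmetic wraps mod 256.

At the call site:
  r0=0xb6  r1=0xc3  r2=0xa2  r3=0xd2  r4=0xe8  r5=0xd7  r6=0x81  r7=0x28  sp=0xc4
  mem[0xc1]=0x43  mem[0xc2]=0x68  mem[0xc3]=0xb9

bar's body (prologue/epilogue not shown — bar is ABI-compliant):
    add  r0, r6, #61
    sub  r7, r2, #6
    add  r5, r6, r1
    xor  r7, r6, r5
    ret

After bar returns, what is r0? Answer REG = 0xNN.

REG = 0xb6

prologue: push r0 -> mem[0xc3]=0xb6, sp=0xc3
prologue: push r5 -> mem[0xc2]=0xd7, sp=0xc2
body[0] add  r0, r6, #61 -> r0=0xbe
body[1] sub  r7, r2, #6 -> r7=0x9c
body[2] add  r5, r6, r1 -> r5=0x44
body[3] xor  r7, r6, r5 -> r7=0xc5
epilogue: pop r5=0xd7, sp=0xc3
epilogue: pop r0=0xb6, sp=0xc4
r0 is callee-saved -> restored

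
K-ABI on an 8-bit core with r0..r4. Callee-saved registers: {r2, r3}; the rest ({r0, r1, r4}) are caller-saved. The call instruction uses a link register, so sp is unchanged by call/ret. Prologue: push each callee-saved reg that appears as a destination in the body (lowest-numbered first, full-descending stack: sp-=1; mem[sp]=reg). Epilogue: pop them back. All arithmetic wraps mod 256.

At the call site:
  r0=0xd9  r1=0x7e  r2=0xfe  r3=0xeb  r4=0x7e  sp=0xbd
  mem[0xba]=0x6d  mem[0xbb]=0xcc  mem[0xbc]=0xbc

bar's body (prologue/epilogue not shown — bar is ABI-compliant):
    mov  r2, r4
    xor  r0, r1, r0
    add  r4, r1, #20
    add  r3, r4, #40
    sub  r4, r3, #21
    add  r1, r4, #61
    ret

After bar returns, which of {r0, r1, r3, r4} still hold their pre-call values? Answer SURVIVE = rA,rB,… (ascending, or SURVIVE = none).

SURVIVE = r3

prologue: push r2 -> mem[0xbc]=0xfe, sp=0xbc
prologue: push r3 -> mem[0xbb]=0xeb, sp=0xbb
body[0] mov  r2, r4 -> r2=0x7e
body[1] xor  r0, r1, r0 -> r0=0xa7
body[2] add  r4, r1, #20 -> r4=0x92
body[3] add  r3, r4, #40 -> r3=0xba
body[4] sub  r4, r3, #21 -> r4=0xa5
body[5] add  r1, r4, #61 -> r1=0xe2
epilogue: pop r3=0xeb, sp=0xbc
epilogue: pop r2=0xfe, sp=0xbd
r0: caller-saved, written=True
r1: caller-saved, written=True
r3: callee-saved, written=True
r4: caller-saved, written=True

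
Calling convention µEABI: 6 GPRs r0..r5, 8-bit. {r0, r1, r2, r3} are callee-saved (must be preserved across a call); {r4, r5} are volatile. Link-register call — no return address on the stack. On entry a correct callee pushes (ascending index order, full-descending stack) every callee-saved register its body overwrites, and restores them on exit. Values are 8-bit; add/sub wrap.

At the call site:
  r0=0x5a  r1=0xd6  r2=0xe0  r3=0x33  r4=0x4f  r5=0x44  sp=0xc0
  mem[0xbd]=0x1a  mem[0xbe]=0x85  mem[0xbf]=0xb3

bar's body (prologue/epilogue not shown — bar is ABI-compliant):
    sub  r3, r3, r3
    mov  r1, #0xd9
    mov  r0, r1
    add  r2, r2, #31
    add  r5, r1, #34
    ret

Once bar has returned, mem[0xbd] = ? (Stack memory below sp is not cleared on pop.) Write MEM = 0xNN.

prologue: push r0 → mem[0xbf]=0x5a, sp=0xbf
prologue: push r1 → mem[0xbe]=0xd6, sp=0xbe
prologue: push r2 → mem[0xbd]=0xe0, sp=0xbd
prologue: push r3 → mem[0xbc]=0x33, sp=0xbc
body[0] sub  r3, r3, r3 → r3=0x00
body[1] mov  r1, #0xd9 → r1=0xd9
body[2] mov  r0, r1 → r0=0xd9
body[3] add  r2, r2, #31 → r2=0xff
body[4] add  r5, r1, #34 → r5=0xfb
epilogue: pop r3=0x33, sp=0xbd
epilogue: pop r2=0xe0, sp=0xbe
epilogue: pop r1=0xd6, sp=0xbf
epilogue: pop r0=0x5a, sp=0xc0
prologue pushed ['r0', 'r1', 'r2', 'r3'] at ['0xbf', '0xbe', '0xbd', '0xbc']

MEM = 0xe0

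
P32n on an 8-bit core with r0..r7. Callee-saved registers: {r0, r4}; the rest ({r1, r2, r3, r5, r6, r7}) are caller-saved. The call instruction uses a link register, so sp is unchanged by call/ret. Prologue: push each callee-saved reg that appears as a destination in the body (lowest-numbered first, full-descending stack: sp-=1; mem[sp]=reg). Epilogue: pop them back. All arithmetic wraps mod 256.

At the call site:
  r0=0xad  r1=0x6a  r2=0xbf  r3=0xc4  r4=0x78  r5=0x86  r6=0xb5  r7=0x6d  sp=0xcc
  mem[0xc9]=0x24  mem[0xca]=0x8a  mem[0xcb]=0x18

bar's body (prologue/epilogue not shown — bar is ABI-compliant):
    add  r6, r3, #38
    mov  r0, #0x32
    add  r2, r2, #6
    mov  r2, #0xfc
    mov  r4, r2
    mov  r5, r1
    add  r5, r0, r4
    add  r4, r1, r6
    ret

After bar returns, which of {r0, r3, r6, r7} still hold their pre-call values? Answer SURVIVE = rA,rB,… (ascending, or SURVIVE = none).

prologue: push r0 → mem[0xcb]=0xad, sp=0xcb
prologue: push r4 → mem[0xca]=0x78, sp=0xca
body[0] add  r6, r3, #38 → r6=0xea
body[1] mov  r0, #0x32 → r0=0x32
body[2] add  r2, r2, #6 → r2=0xc5
body[3] mov  r2, #0xfc → r2=0xfc
body[4] mov  r4, r2 → r4=0xfc
body[5] mov  r5, r1 → r5=0x6a
body[6] add  r5, r0, r4 → r5=0x2e
body[7] add  r4, r1, r6 → r4=0x54
epilogue: pop r4=0x78, sp=0xcb
epilogue: pop r0=0xad, sp=0xcc
r0: callee-saved, written=True
r3: caller-saved, written=False
r6: caller-saved, written=True
r7: caller-saved, written=False

SURVIVE = r0,r3,r7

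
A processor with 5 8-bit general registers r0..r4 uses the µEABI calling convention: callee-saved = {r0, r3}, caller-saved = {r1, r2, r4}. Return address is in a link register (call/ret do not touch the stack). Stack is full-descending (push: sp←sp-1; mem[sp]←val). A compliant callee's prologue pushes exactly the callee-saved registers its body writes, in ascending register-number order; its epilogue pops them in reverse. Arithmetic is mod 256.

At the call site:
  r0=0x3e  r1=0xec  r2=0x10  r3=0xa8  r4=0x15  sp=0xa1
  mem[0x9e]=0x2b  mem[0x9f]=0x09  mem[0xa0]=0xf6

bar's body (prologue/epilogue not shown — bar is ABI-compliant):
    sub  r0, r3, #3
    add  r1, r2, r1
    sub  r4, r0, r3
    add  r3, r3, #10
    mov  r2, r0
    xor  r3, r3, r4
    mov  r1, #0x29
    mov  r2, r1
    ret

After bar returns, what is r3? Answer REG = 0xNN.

prologue: push r0 → mem[0xa0]=0x3e, sp=0xa0
prologue: push r3 → mem[0x9f]=0xa8, sp=0x9f
body[0] sub  r0, r3, #3 → r0=0xa5
body[1] add  r1, r2, r1 → r1=0xfc
body[2] sub  r4, r0, r3 → r4=0xfd
body[3] add  r3, r3, #10 → r3=0xb2
body[4] mov  r2, r0 → r2=0xa5
body[5] xor  r3, r3, r4 → r3=0x4f
body[6] mov  r1, #0x29 → r1=0x29
body[7] mov  r2, r1 → r2=0x29
epilogue: pop r3=0xa8, sp=0xa0
epilogue: pop r0=0x3e, sp=0xa1
r3 is callee-saved → restored

REG = 0xa8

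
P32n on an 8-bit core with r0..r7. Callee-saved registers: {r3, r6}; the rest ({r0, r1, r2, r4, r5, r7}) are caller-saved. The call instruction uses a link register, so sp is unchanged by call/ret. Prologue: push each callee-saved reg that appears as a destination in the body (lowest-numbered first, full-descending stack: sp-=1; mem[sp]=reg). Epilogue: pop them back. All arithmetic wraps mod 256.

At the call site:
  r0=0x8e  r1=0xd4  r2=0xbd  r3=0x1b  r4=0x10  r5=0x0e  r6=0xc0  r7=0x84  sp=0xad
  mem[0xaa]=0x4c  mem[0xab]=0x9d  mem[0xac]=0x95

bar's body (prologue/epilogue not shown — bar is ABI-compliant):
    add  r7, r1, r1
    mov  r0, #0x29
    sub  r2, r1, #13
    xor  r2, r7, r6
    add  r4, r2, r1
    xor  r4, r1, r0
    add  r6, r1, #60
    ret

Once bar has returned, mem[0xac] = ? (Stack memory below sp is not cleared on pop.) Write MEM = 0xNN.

prologue: push r6 -> mem[0xac]=0xc0, sp=0xac
body[0] add  r7, r1, r1 -> r7=0xa8
body[1] mov  r0, #0x29 -> r0=0x29
body[2] sub  r2, r1, #13 -> r2=0xc7
body[3] xor  r2, r7, r6 -> r2=0x68
body[4] add  r4, r2, r1 -> r4=0x3c
body[5] xor  r4, r1, r0 -> r4=0xfd
body[6] add  r6, r1, #60 -> r6=0x10
epilogue: pop r6=0xc0, sp=0xad
prologue pushed ['r6'] at ['0xac']

MEM = 0xc0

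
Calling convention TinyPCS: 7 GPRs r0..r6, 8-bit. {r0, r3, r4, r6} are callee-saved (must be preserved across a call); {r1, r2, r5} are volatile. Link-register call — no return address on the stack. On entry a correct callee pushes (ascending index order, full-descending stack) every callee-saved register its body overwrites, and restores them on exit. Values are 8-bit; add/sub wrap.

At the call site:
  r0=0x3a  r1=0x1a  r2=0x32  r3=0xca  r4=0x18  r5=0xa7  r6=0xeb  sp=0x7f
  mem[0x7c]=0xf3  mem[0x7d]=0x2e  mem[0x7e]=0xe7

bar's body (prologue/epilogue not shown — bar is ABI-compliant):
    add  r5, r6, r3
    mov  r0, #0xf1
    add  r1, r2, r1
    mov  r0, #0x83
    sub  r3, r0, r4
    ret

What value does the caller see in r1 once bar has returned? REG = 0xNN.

prologue: push r0 → mem[0x7e]=0x3a, sp=0x7e
prologue: push r3 → mem[0x7d]=0xca, sp=0x7d
body[0] add  r5, r6, r3 → r5=0xb5
body[1] mov  r0, #0xf1 → r0=0xf1
body[2] add  r1, r2, r1 → r1=0x4c
body[3] mov  r0, #0x83 → r0=0x83
body[4] sub  r3, r0, r4 → r3=0x6b
epilogue: pop r3=0xca, sp=0x7e
epilogue: pop r0=0x3a, sp=0x7f
r1 is caller-saved → body value

REG = 0x4c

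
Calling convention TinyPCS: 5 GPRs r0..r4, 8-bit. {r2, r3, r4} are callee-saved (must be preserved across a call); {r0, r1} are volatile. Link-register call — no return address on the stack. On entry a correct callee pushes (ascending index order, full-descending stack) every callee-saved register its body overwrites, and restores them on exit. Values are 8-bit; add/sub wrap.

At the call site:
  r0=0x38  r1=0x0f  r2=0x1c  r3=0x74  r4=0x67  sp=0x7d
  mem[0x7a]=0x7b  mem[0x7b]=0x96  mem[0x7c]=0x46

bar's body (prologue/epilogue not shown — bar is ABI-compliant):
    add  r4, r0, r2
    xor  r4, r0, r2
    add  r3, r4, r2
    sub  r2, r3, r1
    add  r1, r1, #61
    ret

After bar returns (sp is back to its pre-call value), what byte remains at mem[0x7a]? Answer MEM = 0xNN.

MEM = 0x67

prologue: push r2 → mem[0x7c]=0x1c, sp=0x7c
prologue: push r3 → mem[0x7b]=0x74, sp=0x7b
prologue: push r4 → mem[0x7a]=0x67, sp=0x7a
body[0] add  r4, r0, r2 → r4=0x54
body[1] xor  r4, r0, r2 → r4=0x24
body[2] add  r3, r4, r2 → r3=0x40
body[3] sub  r2, r3, r1 → r2=0x31
body[4] add  r1, r1, #61 → r1=0x4c
epilogue: pop r4=0x67, sp=0x7b
epilogue: pop r3=0x74, sp=0x7c
epilogue: pop r2=0x1c, sp=0x7d
prologue pushed ['r2', 'r3', 'r4'] at ['0x7c', '0x7b', '0x7a']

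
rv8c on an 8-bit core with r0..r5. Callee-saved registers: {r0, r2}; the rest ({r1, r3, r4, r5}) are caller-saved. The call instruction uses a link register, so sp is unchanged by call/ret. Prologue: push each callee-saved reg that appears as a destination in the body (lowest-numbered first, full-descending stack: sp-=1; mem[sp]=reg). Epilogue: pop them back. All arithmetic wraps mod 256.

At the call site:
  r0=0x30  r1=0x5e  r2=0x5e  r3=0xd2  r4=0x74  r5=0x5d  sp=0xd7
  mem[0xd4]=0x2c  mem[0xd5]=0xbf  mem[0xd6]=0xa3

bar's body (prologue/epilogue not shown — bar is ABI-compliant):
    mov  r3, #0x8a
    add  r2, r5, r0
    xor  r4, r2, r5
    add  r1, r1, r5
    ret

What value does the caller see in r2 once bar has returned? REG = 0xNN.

prologue: push r2 -> mem[0xd6]=0x5e, sp=0xd6
body[0] mov  r3, #0x8a -> r3=0x8a
body[1] add  r2, r5, r0 -> r2=0x8d
body[2] xor  r4, r2, r5 -> r4=0xd0
body[3] add  r1, r1, r5 -> r1=0xbb
epilogue: pop r2=0x5e, sp=0xd7
r2 is callee-saved -> restored

REG = 0x5e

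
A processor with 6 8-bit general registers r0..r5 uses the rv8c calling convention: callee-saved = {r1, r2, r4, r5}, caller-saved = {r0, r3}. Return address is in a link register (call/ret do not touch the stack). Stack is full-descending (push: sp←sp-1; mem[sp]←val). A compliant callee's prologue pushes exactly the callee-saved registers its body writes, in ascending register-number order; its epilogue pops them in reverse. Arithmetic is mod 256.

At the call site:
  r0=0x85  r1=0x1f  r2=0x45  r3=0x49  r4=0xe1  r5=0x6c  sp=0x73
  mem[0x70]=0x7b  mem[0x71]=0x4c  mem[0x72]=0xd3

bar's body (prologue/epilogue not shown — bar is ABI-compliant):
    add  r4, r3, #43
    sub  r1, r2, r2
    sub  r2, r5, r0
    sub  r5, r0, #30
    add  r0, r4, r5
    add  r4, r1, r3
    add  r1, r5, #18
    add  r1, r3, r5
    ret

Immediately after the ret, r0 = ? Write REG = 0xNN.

prologue: push r1 → mem[0x72]=0x1f, sp=0x72
prologue: push r2 → mem[0x71]=0x45, sp=0x71
prologue: push r4 → mem[0x70]=0xe1, sp=0x70
prologue: push r5 → mem[0x6f]=0x6c, sp=0x6f
body[0] add  r4, r3, #43 → r4=0x74
body[1] sub  r1, r2, r2 → r1=0x00
body[2] sub  r2, r5, r0 → r2=0xe7
body[3] sub  r5, r0, #30 → r5=0x67
body[4] add  r0, r4, r5 → r0=0xdb
body[5] add  r4, r1, r3 → r4=0x49
body[6] add  r1, r5, #18 → r1=0x79
body[7] add  r1, r3, r5 → r1=0xb0
epilogue: pop r5=0x6c, sp=0x70
epilogue: pop r4=0xe1, sp=0x71
epilogue: pop r2=0x45, sp=0x72
epilogue: pop r1=0x1f, sp=0x73
r0 is caller-saved → body value

REG = 0xdb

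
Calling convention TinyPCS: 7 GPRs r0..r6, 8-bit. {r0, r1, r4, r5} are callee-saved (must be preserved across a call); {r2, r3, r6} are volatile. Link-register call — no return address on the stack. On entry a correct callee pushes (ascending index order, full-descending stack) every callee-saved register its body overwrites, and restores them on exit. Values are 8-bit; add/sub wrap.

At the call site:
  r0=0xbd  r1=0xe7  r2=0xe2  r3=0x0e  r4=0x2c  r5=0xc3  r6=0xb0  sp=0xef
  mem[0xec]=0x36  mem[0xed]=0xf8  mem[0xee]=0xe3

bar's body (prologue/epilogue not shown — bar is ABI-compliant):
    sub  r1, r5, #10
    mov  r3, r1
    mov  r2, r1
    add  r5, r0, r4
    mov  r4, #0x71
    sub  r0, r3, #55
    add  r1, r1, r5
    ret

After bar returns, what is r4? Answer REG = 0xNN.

REG = 0x2c

prologue: push r0 -> mem[0xee]=0xbd, sp=0xee
prologue: push r1 -> mem[0xed]=0xe7, sp=0xed
prologue: push r4 -> mem[0xec]=0x2c, sp=0xec
prologue: push r5 -> mem[0xeb]=0xc3, sp=0xeb
body[0] sub  r1, r5, #10 -> r1=0xb9
body[1] mov  r3, r1 -> r3=0xb9
body[2] mov  r2, r1 -> r2=0xb9
body[3] add  r5, r0, r4 -> r5=0xe9
body[4] mov  r4, #0x71 -> r4=0x71
body[5] sub  r0, r3, #55 -> r0=0x82
body[6] add  r1, r1, r5 -> r1=0xa2
epilogue: pop r5=0xc3, sp=0xec
epilogue: pop r4=0x2c, sp=0xed
epilogue: pop r1=0xe7, sp=0xee
epilogue: pop r0=0xbd, sp=0xef
r4 is callee-saved -> restored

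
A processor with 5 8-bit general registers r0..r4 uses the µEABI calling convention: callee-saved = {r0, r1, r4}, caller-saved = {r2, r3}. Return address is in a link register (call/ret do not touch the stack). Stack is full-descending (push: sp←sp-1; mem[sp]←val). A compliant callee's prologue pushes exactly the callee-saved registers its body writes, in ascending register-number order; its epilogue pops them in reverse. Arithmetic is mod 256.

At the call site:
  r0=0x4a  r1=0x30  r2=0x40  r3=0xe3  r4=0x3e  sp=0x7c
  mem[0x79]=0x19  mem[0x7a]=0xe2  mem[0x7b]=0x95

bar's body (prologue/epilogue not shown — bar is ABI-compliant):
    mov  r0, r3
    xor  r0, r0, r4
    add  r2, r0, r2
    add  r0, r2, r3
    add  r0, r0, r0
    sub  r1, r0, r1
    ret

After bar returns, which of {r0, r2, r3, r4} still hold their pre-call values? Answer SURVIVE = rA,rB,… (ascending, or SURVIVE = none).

prologue: push r0 → mem[0x7b]=0x4a, sp=0x7b
prologue: push r1 → mem[0x7a]=0x30, sp=0x7a
body[0] mov  r0, r3 → r0=0xe3
body[1] xor  r0, r0, r4 → r0=0xdd
body[2] add  r2, r0, r2 → r2=0x1d
body[3] add  r0, r2, r3 → r0=0x00
body[4] add  r0, r0, r0 → r0=0x00
body[5] sub  r1, r0, r1 → r1=0xd0
epilogue: pop r1=0x30, sp=0x7b
epilogue: pop r0=0x4a, sp=0x7c
r0: callee-saved, written=True
r2: caller-saved, written=True
r3: caller-saved, written=False
r4: callee-saved, written=False

SURVIVE = r0,r3,r4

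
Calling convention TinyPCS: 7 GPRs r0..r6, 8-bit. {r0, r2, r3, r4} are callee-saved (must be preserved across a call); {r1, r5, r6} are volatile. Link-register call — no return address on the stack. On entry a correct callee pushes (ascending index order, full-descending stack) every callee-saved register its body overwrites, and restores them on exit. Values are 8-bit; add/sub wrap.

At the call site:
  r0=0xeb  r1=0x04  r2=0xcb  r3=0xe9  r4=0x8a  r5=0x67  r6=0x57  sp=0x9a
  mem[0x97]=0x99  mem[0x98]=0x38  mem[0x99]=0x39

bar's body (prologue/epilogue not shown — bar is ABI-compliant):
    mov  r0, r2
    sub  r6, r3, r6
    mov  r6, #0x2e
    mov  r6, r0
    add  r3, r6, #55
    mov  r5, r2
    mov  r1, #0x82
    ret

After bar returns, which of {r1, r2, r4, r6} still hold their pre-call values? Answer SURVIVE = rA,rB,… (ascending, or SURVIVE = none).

prologue: push r0 → mem[0x99]=0xeb, sp=0x99
prologue: push r3 → mem[0x98]=0xe9, sp=0x98
body[0] mov  r0, r2 → r0=0xcb
body[1] sub  r6, r3, r6 → r6=0x92
body[2] mov  r6, #0x2e → r6=0x2e
body[3] mov  r6, r0 → r6=0xcb
body[4] add  r3, r6, #55 → r3=0x02
body[5] mov  r5, r2 → r5=0xcb
body[6] mov  r1, #0x82 → r1=0x82
epilogue: pop r3=0xe9, sp=0x99
epilogue: pop r0=0xeb, sp=0x9a
r1: caller-saved, written=True
r2: callee-saved, written=False
r4: callee-saved, written=False
r6: caller-saved, written=True

SURVIVE = r2,r4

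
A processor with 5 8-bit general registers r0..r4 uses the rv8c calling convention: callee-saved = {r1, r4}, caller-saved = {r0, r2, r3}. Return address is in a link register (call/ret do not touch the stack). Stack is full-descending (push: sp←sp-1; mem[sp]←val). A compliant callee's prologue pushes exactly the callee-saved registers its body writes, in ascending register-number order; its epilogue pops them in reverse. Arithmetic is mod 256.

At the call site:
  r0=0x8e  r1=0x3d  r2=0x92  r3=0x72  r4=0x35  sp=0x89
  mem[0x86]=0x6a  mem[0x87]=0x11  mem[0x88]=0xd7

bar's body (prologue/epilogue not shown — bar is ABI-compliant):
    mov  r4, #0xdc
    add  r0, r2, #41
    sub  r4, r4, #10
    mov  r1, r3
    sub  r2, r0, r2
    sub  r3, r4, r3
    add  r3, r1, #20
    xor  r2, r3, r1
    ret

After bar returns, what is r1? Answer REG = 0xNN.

REG = 0x3d

prologue: push r1 -> mem[0x88]=0x3d, sp=0x88
prologue: push r4 -> mem[0x87]=0x35, sp=0x87
body[0] mov  r4, #0xdc -> r4=0xdc
body[1] add  r0, r2, #41 -> r0=0xbb
body[2] sub  r4, r4, #10 -> r4=0xd2
body[3] mov  r1, r3 -> r1=0x72
body[4] sub  r2, r0, r2 -> r2=0x29
body[5] sub  r3, r4, r3 -> r3=0x60
body[6] add  r3, r1, #20 -> r3=0x86
body[7] xor  r2, r3, r1 -> r2=0xf4
epilogue: pop r4=0x35, sp=0x88
epilogue: pop r1=0x3d, sp=0x89
r1 is callee-saved -> restored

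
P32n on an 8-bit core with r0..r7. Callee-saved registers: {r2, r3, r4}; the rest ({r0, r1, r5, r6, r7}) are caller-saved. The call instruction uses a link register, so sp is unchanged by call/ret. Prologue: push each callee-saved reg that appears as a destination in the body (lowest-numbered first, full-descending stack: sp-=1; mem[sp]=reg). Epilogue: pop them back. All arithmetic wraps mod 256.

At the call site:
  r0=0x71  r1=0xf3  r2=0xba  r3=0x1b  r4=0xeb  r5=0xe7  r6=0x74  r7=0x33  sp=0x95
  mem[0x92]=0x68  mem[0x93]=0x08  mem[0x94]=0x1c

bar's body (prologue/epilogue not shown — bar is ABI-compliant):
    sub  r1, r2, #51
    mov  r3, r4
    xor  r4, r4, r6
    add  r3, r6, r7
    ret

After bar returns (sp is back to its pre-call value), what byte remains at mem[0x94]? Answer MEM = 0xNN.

MEM = 0x1b

prologue: push r3 -> mem[0x94]=0x1b, sp=0x94
prologue: push r4 -> mem[0x93]=0xeb, sp=0x93
body[0] sub  r1, r2, #51 -> r1=0x87
body[1] mov  r3, r4 -> r3=0xeb
body[2] xor  r4, r4, r6 -> r4=0x9f
body[3] add  r3, r6, r7 -> r3=0xa7
epilogue: pop r4=0xeb, sp=0x94
epilogue: pop r3=0x1b, sp=0x95
prologue pushed ['r3', 'r4'] at ['0x94', '0x93']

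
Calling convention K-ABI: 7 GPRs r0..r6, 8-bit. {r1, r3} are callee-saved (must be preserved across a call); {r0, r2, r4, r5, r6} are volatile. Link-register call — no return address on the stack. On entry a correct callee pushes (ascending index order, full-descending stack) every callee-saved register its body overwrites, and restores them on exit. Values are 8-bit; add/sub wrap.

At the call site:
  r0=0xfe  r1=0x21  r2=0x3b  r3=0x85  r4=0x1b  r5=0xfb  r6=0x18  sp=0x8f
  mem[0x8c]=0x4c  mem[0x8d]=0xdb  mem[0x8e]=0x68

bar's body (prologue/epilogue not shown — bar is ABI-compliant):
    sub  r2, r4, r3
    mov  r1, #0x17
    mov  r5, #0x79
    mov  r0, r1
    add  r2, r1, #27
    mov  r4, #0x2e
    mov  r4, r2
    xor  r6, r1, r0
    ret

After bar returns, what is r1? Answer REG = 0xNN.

prologue: push r1 -> mem[0x8e]=0x21, sp=0x8e
body[0] sub  r2, r4, r3 -> r2=0x96
body[1] mov  r1, #0x17 -> r1=0x17
body[2] mov  r5, #0x79 -> r5=0x79
body[3] mov  r0, r1 -> r0=0x17
body[4] add  r2, r1, #27 -> r2=0x32
body[5] mov  r4, #0x2e -> r4=0x2e
body[6] mov  r4, r2 -> r4=0x32
body[7] xor  r6, r1, r0 -> r6=0x00
epilogue: pop r1=0x21, sp=0x8f
r1 is callee-saved -> restored

REG = 0x21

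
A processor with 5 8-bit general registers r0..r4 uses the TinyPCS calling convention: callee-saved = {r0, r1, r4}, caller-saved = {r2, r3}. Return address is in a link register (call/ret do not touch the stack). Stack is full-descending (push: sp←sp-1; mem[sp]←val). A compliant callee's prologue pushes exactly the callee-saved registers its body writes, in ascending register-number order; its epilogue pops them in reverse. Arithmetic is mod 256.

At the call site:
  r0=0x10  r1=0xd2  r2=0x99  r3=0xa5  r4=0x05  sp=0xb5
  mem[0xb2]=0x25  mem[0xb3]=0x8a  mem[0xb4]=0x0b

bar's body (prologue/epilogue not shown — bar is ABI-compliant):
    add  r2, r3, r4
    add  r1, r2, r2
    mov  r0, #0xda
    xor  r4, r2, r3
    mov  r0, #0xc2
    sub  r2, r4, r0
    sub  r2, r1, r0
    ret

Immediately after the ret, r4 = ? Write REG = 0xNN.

REG = 0x05

prologue: push r0 → mem[0xb4]=0x10, sp=0xb4
prologue: push r1 → mem[0xb3]=0xd2, sp=0xb3
prologue: push r4 → mem[0xb2]=0x05, sp=0xb2
body[0] add  r2, r3, r4 → r2=0xaa
body[1] add  r1, r2, r2 → r1=0x54
body[2] mov  r0, #0xda → r0=0xda
body[3] xor  r4, r2, r3 → r4=0x0f
body[4] mov  r0, #0xc2 → r0=0xc2
body[5] sub  r2, r4, r0 → r2=0x4d
body[6] sub  r2, r1, r0 → r2=0x92
epilogue: pop r4=0x05, sp=0xb3
epilogue: pop r1=0xd2, sp=0xb4
epilogue: pop r0=0x10, sp=0xb5
r4 is callee-saved → restored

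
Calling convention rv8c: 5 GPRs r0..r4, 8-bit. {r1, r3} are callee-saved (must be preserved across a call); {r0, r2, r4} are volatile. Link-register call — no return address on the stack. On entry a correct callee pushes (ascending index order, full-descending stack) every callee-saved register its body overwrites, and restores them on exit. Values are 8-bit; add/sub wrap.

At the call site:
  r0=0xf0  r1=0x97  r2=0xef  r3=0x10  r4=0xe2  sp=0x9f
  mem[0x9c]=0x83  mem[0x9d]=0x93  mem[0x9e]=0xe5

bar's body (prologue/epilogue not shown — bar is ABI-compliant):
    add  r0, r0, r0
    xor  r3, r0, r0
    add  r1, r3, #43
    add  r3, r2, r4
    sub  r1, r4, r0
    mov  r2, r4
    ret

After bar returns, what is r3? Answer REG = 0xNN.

REG = 0x10

prologue: push r1 -> mem[0x9e]=0x97, sp=0x9e
prologue: push r3 -> mem[0x9d]=0x10, sp=0x9d
body[0] add  r0, r0, r0 -> r0=0xe0
body[1] xor  r3, r0, r0 -> r3=0x00
body[2] add  r1, r3, #43 -> r1=0x2b
body[3] add  r3, r2, r4 -> r3=0xd1
body[4] sub  r1, r4, r0 -> r1=0x02
body[5] mov  r2, r4 -> r2=0xe2
epilogue: pop r3=0x10, sp=0x9e
epilogue: pop r1=0x97, sp=0x9f
r3 is callee-saved -> restored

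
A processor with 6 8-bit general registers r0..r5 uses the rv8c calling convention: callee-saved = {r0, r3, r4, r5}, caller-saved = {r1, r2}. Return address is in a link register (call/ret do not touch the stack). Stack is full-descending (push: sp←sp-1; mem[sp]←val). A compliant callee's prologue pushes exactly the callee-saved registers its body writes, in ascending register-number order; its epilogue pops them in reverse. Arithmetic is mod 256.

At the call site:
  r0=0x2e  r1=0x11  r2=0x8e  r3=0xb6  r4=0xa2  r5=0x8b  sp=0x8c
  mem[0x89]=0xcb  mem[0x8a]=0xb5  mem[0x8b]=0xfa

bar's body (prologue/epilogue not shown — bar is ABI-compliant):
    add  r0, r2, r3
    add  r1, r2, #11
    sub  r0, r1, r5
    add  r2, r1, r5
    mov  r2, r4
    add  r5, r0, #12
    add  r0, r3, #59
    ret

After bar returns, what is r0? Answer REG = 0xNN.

prologue: push r0 → mem[0x8b]=0x2e, sp=0x8b
prologue: push r5 → mem[0x8a]=0x8b, sp=0x8a
body[0] add  r0, r2, r3 → r0=0x44
body[1] add  r1, r2, #11 → r1=0x99
body[2] sub  r0, r1, r5 → r0=0x0e
body[3] add  r2, r1, r5 → r2=0x24
body[4] mov  r2, r4 → r2=0xa2
body[5] add  r5, r0, #12 → r5=0x1a
body[6] add  r0, r3, #59 → r0=0xf1
epilogue: pop r5=0x8b, sp=0x8b
epilogue: pop r0=0x2e, sp=0x8c
r0 is callee-saved → restored

REG = 0x2e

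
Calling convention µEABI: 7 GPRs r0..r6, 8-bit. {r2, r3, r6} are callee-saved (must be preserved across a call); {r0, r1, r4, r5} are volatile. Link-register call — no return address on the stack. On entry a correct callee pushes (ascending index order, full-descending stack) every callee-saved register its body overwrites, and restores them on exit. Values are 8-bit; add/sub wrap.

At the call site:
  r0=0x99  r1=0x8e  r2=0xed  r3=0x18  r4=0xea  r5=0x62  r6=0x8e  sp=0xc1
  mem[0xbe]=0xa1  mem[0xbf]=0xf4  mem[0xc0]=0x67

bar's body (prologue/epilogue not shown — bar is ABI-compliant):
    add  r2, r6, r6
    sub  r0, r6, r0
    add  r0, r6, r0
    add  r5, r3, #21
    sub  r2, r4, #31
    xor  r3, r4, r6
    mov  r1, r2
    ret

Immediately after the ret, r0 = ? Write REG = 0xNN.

prologue: push r2 → mem[0xc0]=0xed, sp=0xc0
prologue: push r3 → mem[0xbf]=0x18, sp=0xbf
body[0] add  r2, r6, r6 → r2=0x1c
body[1] sub  r0, r6, r0 → r0=0xf5
body[2] add  r0, r6, r0 → r0=0x83
body[3] add  r5, r3, #21 → r5=0x2d
body[4] sub  r2, r4, #31 → r2=0xcb
body[5] xor  r3, r4, r6 → r3=0x64
body[6] mov  r1, r2 → r1=0xcb
epilogue: pop r3=0x18, sp=0xc0
epilogue: pop r2=0xed, sp=0xc1
r0 is caller-saved → body value

REG = 0x83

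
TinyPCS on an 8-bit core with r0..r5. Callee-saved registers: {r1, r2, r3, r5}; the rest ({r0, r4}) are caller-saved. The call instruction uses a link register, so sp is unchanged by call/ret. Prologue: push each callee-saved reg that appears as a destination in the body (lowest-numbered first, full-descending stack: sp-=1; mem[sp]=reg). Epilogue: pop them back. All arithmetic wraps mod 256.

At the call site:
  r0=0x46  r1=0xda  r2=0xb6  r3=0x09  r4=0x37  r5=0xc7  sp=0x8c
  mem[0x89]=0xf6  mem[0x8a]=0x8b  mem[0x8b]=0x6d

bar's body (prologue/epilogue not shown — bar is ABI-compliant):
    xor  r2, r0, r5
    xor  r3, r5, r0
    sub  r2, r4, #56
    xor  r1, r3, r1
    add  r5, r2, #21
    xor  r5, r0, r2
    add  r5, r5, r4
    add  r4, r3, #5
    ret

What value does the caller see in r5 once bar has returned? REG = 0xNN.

REG = 0xc7

prologue: push r1 → mem[0x8b]=0xda, sp=0x8b
prologue: push r2 → mem[0x8a]=0xb6, sp=0x8a
prologue: push r3 → mem[0x89]=0x09, sp=0x89
prologue: push r5 → mem[0x88]=0xc7, sp=0x88
body[0] xor  r2, r0, r5 → r2=0x81
body[1] xor  r3, r5, r0 → r3=0x81
body[2] sub  r2, r4, #56 → r2=0xff
body[3] xor  r1, r3, r1 → r1=0x5b
body[4] add  r5, r2, #21 → r5=0x14
body[5] xor  r5, r0, r2 → r5=0xb9
body[6] add  r5, r5, r4 → r5=0xf0
body[7] add  r4, r3, #5 → r4=0x86
epilogue: pop r5=0xc7, sp=0x89
epilogue: pop r3=0x09, sp=0x8a
epilogue: pop r2=0xb6, sp=0x8b
epilogue: pop r1=0xda, sp=0x8c
r5 is callee-saved → restored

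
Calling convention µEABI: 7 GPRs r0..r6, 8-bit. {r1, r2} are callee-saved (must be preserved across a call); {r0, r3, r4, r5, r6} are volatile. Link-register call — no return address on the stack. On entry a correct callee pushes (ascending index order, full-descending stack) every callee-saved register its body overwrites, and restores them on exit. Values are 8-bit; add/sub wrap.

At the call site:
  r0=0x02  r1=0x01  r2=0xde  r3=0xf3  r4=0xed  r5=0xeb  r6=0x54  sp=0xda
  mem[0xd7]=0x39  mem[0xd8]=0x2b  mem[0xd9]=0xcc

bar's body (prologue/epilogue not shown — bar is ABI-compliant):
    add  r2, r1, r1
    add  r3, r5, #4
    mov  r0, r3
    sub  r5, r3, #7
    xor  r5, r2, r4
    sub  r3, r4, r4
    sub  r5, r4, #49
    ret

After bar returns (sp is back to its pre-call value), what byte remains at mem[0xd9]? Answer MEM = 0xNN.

MEM = 0xde

prologue: push r2 → mem[0xd9]=0xde, sp=0xd9
body[0] add  r2, r1, r1 → r2=0x02
body[1] add  r3, r5, #4 → r3=0xef
body[2] mov  r0, r3 → r0=0xef
body[3] sub  r5, r3, #7 → r5=0xe8
body[4] xor  r5, r2, r4 → r5=0xef
body[5] sub  r3, r4, r4 → r3=0x00
body[6] sub  r5, r4, #49 → r5=0xbc
epilogue: pop r2=0xde, sp=0xda
prologue pushed ['r2'] at ['0xd9']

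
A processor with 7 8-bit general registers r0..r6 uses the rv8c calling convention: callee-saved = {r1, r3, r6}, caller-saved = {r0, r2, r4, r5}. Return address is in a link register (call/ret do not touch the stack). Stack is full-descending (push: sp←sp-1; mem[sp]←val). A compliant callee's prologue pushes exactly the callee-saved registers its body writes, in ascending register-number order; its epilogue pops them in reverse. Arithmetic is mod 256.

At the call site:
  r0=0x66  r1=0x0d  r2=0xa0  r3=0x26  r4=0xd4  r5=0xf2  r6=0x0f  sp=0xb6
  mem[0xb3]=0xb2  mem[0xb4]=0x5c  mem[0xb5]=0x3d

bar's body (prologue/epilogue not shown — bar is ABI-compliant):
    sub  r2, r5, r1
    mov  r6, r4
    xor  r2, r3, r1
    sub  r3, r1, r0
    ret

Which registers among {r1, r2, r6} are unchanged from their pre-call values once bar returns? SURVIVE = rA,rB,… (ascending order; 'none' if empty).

prologue: push r3 -> mem[0xb5]=0x26, sp=0xb5
prologue: push r6 -> mem[0xb4]=0x0f, sp=0xb4
body[0] sub  r2, r5, r1 -> r2=0xe5
body[1] mov  r6, r4 -> r6=0xd4
body[2] xor  r2, r3, r1 -> r2=0x2b
body[3] sub  r3, r1, r0 -> r3=0xa7
epilogue: pop r6=0x0f, sp=0xb5
epilogue: pop r3=0x26, sp=0xb6
r1: callee-saved, written=False
r2: caller-saved, written=True
r6: callee-saved, written=True

SURVIVE = r1,r6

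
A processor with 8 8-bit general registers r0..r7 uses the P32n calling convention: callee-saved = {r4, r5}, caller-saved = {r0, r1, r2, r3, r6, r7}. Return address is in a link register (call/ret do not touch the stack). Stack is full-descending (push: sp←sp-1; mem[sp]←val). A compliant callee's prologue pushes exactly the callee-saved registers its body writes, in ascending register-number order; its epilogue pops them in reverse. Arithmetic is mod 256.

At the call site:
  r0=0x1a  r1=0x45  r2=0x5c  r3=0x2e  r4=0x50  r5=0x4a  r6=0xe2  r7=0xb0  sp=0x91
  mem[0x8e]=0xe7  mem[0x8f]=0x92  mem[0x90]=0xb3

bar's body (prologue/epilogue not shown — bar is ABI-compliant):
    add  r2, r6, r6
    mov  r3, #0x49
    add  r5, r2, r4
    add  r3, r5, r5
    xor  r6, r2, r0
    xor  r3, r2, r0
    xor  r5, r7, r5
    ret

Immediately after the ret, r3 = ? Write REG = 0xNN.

REG = 0xde

prologue: push r5 -> mem[0x90]=0x4a, sp=0x90
body[0] add  r2, r6, r6 -> r2=0xc4
body[1] mov  r3, #0x49 -> r3=0x49
body[2] add  r5, r2, r4 -> r5=0x14
body[3] add  r3, r5, r5 -> r3=0x28
body[4] xor  r6, r2, r0 -> r6=0xde
body[5] xor  r3, r2, r0 -> r3=0xde
body[6] xor  r5, r7, r5 -> r5=0xa4
epilogue: pop r5=0x4a, sp=0x91
r3 is caller-saved -> body value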